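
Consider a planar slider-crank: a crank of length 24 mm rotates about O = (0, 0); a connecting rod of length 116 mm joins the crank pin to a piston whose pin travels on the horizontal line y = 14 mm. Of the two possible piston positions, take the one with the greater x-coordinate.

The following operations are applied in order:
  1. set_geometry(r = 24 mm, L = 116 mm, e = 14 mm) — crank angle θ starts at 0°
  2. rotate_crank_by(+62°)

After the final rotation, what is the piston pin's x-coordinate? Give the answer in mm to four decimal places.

set_geometry: r = 24 mm, L = 116 mm, e = 14 mm; θ ← 0°
rotate_crank_by(+62°): θ ← 0° +62° = 62°
crank pin P = (r cos θ, r sin θ) = (11.267318, 21.190742)
h = r sin θ − e = 21.190742 − 14 = 7.190742
x = r cos θ + √(L² − h²) = 11.267318 + √(13456.0 − 51.7068) = 11.267318 + 115.776911 = 127.044229

127.0442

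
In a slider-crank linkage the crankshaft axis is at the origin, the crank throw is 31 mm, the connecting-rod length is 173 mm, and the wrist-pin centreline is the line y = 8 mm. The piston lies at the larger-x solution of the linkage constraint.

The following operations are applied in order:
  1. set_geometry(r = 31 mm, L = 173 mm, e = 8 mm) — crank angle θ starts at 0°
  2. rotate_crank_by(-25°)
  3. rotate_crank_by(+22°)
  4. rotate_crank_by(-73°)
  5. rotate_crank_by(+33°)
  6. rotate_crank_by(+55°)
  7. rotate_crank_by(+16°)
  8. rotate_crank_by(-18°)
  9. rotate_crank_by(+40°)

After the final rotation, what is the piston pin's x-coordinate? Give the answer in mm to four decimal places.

set_geometry: r = 31 mm, L = 173 mm, e = 8 mm; θ ← 0°
rotate_crank_by(-25°): θ ← 0° -25° = -25°
rotate_crank_by(+22°): θ ← -25° +22° = -3°
rotate_crank_by(-73°): θ ← -3° -73° = -76°
rotate_crank_by(+33°): θ ← -76° +33° = -43°
rotate_crank_by(+55°): θ ← -43° +55° = 12°
rotate_crank_by(+16°): θ ← 12° +16° = 28°
rotate_crank_by(-18°): θ ← 28° -18° = 10°
rotate_crank_by(+40°): θ ← 10° +40° = 50°
crank pin P = (r cos θ, r sin θ) = (19.926416, 23.747378)
h = r sin θ − e = 23.747378 − 8 = 15.747378
x = r cos θ + √(L² − h²) = 19.926416 + √(29929.0 − 247.9799) = 19.926416 + 172.281804 = 192.208220

192.2082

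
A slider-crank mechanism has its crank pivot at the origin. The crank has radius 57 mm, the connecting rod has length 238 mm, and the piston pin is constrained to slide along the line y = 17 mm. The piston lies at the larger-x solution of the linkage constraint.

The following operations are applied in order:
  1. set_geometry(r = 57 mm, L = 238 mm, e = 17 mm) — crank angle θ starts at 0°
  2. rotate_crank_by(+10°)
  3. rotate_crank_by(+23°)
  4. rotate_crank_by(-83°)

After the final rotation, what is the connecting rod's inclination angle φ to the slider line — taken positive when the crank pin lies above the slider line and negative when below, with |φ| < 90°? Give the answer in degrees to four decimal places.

-14.7672

set_geometry: r = 57 mm, L = 238 mm, e = 17 mm; θ ← 0°
rotate_crank_by(+10°): θ ← 0° +10° = 10°
rotate_crank_by(+23°): θ ← 10° +23° = 33°
rotate_crank_by(-83°): θ ← 33° -83° = -50°
crank pin P = (r cos θ, r sin θ) = (36.638894, -43.664533)
h = r sin θ − e = -43.664533 − 17 = -60.664533
sin φ = h / L = -60.664533 / 238 = -0.25489300
φ = arcsin(-0.25489300) = -14.767245°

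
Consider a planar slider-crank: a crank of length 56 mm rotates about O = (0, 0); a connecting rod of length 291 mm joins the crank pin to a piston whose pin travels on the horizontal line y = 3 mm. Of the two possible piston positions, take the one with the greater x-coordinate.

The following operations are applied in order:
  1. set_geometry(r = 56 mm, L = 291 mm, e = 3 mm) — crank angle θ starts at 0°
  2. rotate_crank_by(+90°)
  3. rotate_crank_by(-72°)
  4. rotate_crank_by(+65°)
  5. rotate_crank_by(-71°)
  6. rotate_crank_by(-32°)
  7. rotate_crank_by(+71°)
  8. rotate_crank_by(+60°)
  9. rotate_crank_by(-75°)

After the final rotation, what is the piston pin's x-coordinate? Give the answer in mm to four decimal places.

set_geometry: r = 56 mm, L = 291 mm, e = 3 mm; θ ← 0°
rotate_crank_by(+90°): θ ← 0° +90° = 90°
rotate_crank_by(-72°): θ ← 90° -72° = 18°
rotate_crank_by(+65°): θ ← 18° +65° = 83°
rotate_crank_by(-71°): θ ← 83° -71° = 12°
rotate_crank_by(-32°): θ ← 12° -32° = -20°
rotate_crank_by(+71°): θ ← -20° +71° = 51°
rotate_crank_by(+60°): θ ← 51° +60° = 111°
rotate_crank_by(-75°): θ ← 111° -75° = 36°
crank pin P = (r cos θ, r sin θ) = (45.304952, 32.915974)
h = r sin θ − e = 32.915974 − 3 = 29.915974
x = r cos θ + √(L² − h²) = 45.304952 + √(84681.0 − 894.9655) = 45.304952 + 289.458174 = 334.763126

334.7631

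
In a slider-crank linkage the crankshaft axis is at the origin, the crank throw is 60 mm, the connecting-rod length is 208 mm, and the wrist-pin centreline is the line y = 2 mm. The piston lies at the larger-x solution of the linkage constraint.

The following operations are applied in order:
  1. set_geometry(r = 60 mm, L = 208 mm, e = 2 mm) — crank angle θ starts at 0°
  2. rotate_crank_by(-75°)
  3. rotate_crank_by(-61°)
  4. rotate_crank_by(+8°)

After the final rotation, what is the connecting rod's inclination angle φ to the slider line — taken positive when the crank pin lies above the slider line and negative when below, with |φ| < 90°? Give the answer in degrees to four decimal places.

-13.7052

set_geometry: r = 60 mm, L = 208 mm, e = 2 mm; θ ← 0°
rotate_crank_by(-75°): θ ← 0° -75° = -75°
rotate_crank_by(-61°): θ ← -75° -61° = -136°
rotate_crank_by(+8°): θ ← -136° +8° = -128°
crank pin P = (r cos θ, r sin θ) = (-36.939689, -47.280645)
h = r sin θ − e = -47.280645 − 2 = -49.280645
sin φ = h / L = -49.280645 / 208 = -0.23692618
φ = arcsin(-0.23692618) = -13.705192°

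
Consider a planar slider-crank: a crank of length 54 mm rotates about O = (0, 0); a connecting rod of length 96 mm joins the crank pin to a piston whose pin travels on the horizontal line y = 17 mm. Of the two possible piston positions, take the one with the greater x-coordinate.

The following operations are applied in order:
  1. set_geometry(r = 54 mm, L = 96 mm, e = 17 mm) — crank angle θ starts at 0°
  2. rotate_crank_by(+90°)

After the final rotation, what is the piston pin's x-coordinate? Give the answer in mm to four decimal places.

88.5833

set_geometry: r = 54 mm, L = 96 mm, e = 17 mm; θ ← 0°
rotate_crank_by(+90°): θ ← 0° +90° = 90°
crank pin P = (r cos θ, r sin θ) = (0.000000, 54.000000)
h = r sin θ − e = 54.000000 − 17 = 37.000000
x = r cos θ + √(L² − h²) = 0.000000 + √(9216.0 − 1369.0000) = 0.000000 + 88.583294 = 88.583294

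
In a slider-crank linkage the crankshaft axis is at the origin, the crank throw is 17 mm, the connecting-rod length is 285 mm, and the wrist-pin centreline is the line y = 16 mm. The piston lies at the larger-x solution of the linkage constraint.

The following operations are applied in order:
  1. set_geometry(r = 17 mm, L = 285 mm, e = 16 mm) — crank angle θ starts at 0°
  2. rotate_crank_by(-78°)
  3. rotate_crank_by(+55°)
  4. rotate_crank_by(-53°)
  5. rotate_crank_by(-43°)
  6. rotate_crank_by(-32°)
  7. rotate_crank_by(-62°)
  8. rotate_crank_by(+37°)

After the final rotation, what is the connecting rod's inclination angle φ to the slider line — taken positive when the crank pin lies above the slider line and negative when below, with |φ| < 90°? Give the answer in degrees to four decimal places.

set_geometry: r = 17 mm, L = 285 mm, e = 16 mm; θ ← 0°
rotate_crank_by(-78°): θ ← 0° -78° = -78°
rotate_crank_by(+55°): θ ← -78° +55° = -23°
rotate_crank_by(-53°): θ ← -23° -53° = -76°
rotate_crank_by(-43°): θ ← -76° -43° = -119°
rotate_crank_by(-32°): θ ← -119° -32° = -151°
rotate_crank_by(-62°): θ ← -151° -62° = -213°
rotate_crank_by(+37°): θ ← -213° +37° = -176°
crank pin P = (r cos θ, r sin θ) = (-16.958589, -1.185860)
h = r sin θ − e = -1.185860 − 16 = -17.185860
sin φ = h / L = -17.185860 / 285 = -0.06030126
φ = arcsin(-0.06030126) = -3.457105°

-3.4571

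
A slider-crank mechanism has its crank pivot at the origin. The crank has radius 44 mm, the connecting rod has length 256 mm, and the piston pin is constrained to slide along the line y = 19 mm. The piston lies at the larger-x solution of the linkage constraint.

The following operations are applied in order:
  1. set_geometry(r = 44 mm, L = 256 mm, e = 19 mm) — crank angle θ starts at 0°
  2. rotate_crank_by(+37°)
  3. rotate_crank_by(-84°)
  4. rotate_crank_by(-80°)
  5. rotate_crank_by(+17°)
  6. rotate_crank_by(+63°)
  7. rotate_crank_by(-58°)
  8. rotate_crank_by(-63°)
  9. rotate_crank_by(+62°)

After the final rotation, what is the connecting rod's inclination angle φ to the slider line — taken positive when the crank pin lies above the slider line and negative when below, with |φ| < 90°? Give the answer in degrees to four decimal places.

set_geometry: r = 44 mm, L = 256 mm, e = 19 mm; θ ← 0°
rotate_crank_by(+37°): θ ← 0° +37° = 37°
rotate_crank_by(-84°): θ ← 37° -84° = -47°
rotate_crank_by(-80°): θ ← -47° -80° = -127°
rotate_crank_by(+17°): θ ← -127° +17° = -110°
rotate_crank_by(+63°): θ ← -110° +63° = -47°
rotate_crank_by(-58°): θ ← -47° -58° = -105°
rotate_crank_by(-63°): θ ← -105° -63° = -168°
rotate_crank_by(+62°): θ ← -168° +62° = -106°
crank pin P = (r cos θ, r sin θ) = (-12.128044, -42.295515)
h = r sin θ − e = -42.295515 − 19 = -61.295515
sin φ = h / L = -61.295515 / 256 = -0.23943560
φ = arcsin(-0.23943560) = -13.853232°

-13.8532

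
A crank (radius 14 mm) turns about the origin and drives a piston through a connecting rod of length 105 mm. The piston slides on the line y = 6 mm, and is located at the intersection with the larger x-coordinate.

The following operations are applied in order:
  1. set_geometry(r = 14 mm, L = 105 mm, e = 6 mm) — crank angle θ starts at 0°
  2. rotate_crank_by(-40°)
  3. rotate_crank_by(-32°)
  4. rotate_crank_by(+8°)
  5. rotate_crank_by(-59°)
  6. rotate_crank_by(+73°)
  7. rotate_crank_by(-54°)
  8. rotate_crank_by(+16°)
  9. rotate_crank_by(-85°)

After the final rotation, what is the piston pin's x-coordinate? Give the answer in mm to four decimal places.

set_geometry: r = 14 mm, L = 105 mm, e = 6 mm; θ ← 0°
rotate_crank_by(-40°): θ ← 0° -40° = -40°
rotate_crank_by(-32°): θ ← -40° -32° = -72°
rotate_crank_by(+8°): θ ← -72° +8° = -64°
rotate_crank_by(-59°): θ ← -64° -59° = -123°
rotate_crank_by(+73°): θ ← -123° +73° = -50°
rotate_crank_by(-54°): θ ← -50° -54° = -104°
rotate_crank_by(+16°): θ ← -104° +16° = -88°
rotate_crank_by(-85°): θ ← -88° -85° = -173°
crank pin P = (r cos θ, r sin θ) = (-13.895646, -1.706171)
h = r sin θ − e = -1.706171 − 6 = -7.706171
x = r cos θ + √(L² − h²) = -13.895646 + √(11025.0 − 59.3851) = -13.895646 + 104.716832 = 90.821186

90.8212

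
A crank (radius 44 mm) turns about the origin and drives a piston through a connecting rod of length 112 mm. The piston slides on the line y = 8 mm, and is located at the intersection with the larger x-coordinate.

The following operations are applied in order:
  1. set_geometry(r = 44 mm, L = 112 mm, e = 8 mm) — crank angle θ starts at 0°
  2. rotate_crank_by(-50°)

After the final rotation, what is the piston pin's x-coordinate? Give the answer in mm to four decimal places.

set_geometry: r = 44 mm, L = 112 mm, e = 8 mm; θ ← 0°
rotate_crank_by(-50°): θ ← 0° -50° = -50°
crank pin P = (r cos θ, r sin θ) = (28.282655, -33.705955)
h = r sin θ − e = -33.705955 − 8 = -41.705955
x = r cos θ + √(L² − h²) = 28.282655 + √(12544.0 − 1739.3867) = 28.282655 + 103.945242 = 132.227897

132.2279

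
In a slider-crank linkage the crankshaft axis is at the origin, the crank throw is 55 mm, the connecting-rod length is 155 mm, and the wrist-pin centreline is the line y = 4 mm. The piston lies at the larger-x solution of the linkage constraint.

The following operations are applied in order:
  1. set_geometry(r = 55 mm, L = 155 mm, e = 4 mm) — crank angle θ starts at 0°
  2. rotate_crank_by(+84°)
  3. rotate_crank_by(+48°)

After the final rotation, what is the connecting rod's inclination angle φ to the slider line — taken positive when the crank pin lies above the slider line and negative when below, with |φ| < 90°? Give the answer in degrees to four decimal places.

set_geometry: r = 55 mm, L = 155 mm, e = 4 mm; θ ← 0°
rotate_crank_by(+84°): θ ← 0° +84° = 84°
rotate_crank_by(+48°): θ ← 84° +48° = 132°
crank pin P = (r cos θ, r sin θ) = (-36.802183, 40.872965)
h = r sin θ − e = 40.872965 − 4 = 36.872965
sin φ = h / L = 36.872965 / 155 = 0.23789010
φ = arcsin(0.23789010) = 13.762046°

13.7620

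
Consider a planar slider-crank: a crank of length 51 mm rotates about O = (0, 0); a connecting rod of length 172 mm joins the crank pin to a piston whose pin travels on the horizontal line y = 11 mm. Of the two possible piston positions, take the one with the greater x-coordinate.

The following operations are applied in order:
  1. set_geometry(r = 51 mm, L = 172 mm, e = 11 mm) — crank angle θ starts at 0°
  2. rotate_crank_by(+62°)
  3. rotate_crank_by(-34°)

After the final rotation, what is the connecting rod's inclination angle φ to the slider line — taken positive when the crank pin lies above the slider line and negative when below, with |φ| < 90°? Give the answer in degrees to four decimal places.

set_geometry: r = 51 mm, L = 172 mm, e = 11 mm; θ ← 0°
rotate_crank_by(+62°): θ ← 0° +62° = 62°
rotate_crank_by(-34°): θ ← 62° -34° = 28°
crank pin P = (r cos θ, r sin θ) = (45.030327, 23.943050)
h = r sin θ − e = 23.943050 − 11 = 12.943050
sin φ = h / L = 12.943050 / 172 = 0.07525029
φ = arcsin(0.07525029) = 4.315603°

4.3156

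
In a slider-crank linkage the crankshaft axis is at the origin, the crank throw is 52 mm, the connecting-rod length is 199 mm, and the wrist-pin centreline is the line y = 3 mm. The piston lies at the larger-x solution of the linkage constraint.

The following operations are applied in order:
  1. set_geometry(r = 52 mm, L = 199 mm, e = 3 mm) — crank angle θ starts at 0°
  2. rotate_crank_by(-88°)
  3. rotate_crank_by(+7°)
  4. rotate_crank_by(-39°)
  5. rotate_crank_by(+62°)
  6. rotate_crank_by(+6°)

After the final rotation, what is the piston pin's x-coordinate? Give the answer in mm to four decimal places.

set_geometry: r = 52 mm, L = 199 mm, e = 3 mm; θ ← 0°
rotate_crank_by(-88°): θ ← 0° -88° = -88°
rotate_crank_by(+7°): θ ← -88° +7° = -81°
rotate_crank_by(-39°): θ ← -81° -39° = -120°
rotate_crank_by(+62°): θ ← -120° +62° = -58°
rotate_crank_by(+6°): θ ← -58° +6° = -52°
crank pin P = (r cos θ, r sin θ) = (32.014397, -40.976559)
h = r sin θ − e = -40.976559 − 3 = -43.976559
x = r cos θ + √(L² − h²) = 32.014397 + √(39601.0 − 1933.9378) = 32.014397 + 194.080041 = 226.094438

226.0944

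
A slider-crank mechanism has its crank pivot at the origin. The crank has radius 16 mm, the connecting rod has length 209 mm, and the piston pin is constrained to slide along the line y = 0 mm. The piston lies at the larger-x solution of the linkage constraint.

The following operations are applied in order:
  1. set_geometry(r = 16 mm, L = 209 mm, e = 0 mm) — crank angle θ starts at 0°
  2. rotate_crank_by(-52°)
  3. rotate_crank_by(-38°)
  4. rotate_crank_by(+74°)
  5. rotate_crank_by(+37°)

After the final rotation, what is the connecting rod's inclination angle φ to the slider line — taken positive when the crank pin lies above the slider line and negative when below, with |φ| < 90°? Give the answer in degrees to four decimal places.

1.5721

set_geometry: r = 16 mm, L = 209 mm, e = 0 mm; θ ← 0°
rotate_crank_by(-52°): θ ← 0° -52° = -52°
rotate_crank_by(-38°): θ ← -52° -38° = -90°
rotate_crank_by(+74°): θ ← -90° +74° = -16°
rotate_crank_by(+37°): θ ← -16° +37° = 21°
crank pin P = (r cos θ, r sin θ) = (14.937287, 5.733887)
h = r sin θ − e = 5.733887 − 0 = 5.733887
sin φ = h / L = 5.733887 / 209 = 0.02743487
φ = arcsin(0.02743487) = 1.572099°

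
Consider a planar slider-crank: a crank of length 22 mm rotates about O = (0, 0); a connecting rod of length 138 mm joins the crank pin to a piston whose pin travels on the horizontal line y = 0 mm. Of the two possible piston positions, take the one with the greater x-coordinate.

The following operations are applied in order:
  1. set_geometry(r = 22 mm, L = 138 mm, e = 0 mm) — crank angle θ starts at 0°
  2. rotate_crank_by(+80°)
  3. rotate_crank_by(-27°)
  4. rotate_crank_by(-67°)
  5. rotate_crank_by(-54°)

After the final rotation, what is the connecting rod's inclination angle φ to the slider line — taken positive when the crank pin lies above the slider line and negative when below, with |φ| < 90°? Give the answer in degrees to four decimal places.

-8.5001

set_geometry: r = 22 mm, L = 138 mm, e = 0 mm; θ ← 0°
rotate_crank_by(+80°): θ ← 0° +80° = 80°
rotate_crank_by(-27°): θ ← 80° -27° = 53°
rotate_crank_by(-67°): θ ← 53° -67° = -14°
rotate_crank_by(-54°): θ ← -14° -54° = -68°
crank pin P = (r cos θ, r sin θ) = (8.241345, -20.398045)
h = r sin θ − e = -20.398045 − 0 = -20.398045
sin φ = h / L = -20.398045 / 138 = -0.14781192
φ = arcsin(-0.14781192) = -8.500145°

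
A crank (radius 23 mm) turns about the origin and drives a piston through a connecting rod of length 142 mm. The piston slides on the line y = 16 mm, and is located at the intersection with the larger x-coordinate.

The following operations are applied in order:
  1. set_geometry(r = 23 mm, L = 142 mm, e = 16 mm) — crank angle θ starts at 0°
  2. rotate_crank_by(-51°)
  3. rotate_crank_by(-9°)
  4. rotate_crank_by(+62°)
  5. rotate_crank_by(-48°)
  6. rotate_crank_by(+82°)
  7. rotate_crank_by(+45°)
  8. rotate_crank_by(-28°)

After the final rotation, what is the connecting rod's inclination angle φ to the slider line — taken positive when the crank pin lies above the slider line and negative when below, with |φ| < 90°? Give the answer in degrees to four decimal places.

0.9558

set_geometry: r = 23 mm, L = 142 mm, e = 16 mm; θ ← 0°
rotate_crank_by(-51°): θ ← 0° -51° = -51°
rotate_crank_by(-9°): θ ← -51° -9° = -60°
rotate_crank_by(+62°): θ ← -60° +62° = 2°
rotate_crank_by(-48°): θ ← 2° -48° = -46°
rotate_crank_by(+82°): θ ← -46° +82° = 36°
rotate_crank_by(+45°): θ ← 36° +45° = 81°
rotate_crank_by(-28°): θ ← 81° -28° = 53°
crank pin P = (r cos θ, r sin θ) = (13.841746, 18.368617)
h = r sin θ − e = 18.368617 − 16 = 2.368617
sin φ = h / L = 2.368617 / 142 = 0.01668040
φ = arcsin(0.01668040) = 0.955761°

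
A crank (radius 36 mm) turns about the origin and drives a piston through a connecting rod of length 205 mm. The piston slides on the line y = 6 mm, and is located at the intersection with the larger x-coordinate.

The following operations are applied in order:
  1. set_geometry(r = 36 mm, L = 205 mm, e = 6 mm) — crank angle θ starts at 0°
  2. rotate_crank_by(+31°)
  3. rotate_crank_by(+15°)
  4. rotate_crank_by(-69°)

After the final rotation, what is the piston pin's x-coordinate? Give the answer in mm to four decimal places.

237.1537

set_geometry: r = 36 mm, L = 205 mm, e = 6 mm; θ ← 0°
rotate_crank_by(+31°): θ ← 0° +31° = 31°
rotate_crank_by(+15°): θ ← 31° +15° = 46°
rotate_crank_by(-69°): θ ← 46° -69° = -23°
crank pin P = (r cos θ, r sin θ) = (33.138175, -14.066321)
h = r sin θ − e = -14.066321 − 6 = -20.066321
x = r cos θ + √(L² − h²) = 33.138175 + √(42025.0 − 402.6572) = 33.138175 + 204.015545 = 237.153720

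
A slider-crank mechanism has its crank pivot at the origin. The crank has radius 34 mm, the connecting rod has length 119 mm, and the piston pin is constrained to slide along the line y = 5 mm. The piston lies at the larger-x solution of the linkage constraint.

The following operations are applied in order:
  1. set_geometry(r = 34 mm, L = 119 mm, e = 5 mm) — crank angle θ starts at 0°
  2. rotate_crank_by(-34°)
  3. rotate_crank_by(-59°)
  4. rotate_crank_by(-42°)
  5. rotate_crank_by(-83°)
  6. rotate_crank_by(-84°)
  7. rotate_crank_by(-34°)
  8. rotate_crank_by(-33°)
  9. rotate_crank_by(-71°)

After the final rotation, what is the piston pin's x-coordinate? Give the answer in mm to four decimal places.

set_geometry: r = 34 mm, L = 119 mm, e = 5 mm; θ ← 0°
rotate_crank_by(-34°): θ ← 0° -34° = -34°
rotate_crank_by(-59°): θ ← -34° -59° = -93°
rotate_crank_by(-42°): θ ← -93° -42° = -135°
rotate_crank_by(-83°): θ ← -135° -83° = -218°
rotate_crank_by(-84°): θ ← -218° -84° = -302°
rotate_crank_by(-34°): θ ← -302° -34° = -336°
rotate_crank_by(-33°): θ ← -336° -33° = -369°
rotate_crank_by(-71°): θ ← -369° -71° = -440°
crank pin P = (r cos θ, r sin θ) = (5.904038, -33.483464)
h = r sin θ − e = -33.483464 − 5 = -38.483464
x = r cos θ + √(L² − h²) = 5.904038 + √(14161.0 − 1480.9770) = 5.904038 + 112.605608 = 118.509646

118.5096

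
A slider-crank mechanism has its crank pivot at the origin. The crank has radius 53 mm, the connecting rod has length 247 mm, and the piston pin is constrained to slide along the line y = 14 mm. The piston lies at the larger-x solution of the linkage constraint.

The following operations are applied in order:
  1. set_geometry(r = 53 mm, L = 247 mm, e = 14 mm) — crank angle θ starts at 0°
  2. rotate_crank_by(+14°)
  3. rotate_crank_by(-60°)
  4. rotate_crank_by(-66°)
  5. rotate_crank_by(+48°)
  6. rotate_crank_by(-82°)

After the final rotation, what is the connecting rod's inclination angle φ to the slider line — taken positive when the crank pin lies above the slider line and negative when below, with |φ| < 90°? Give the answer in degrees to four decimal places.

-10.1758

set_geometry: r = 53 mm, L = 247 mm, e = 14 mm; θ ← 0°
rotate_crank_by(+14°): θ ← 0° +14° = 14°
rotate_crank_by(-60°): θ ← 14° -60° = -46°
rotate_crank_by(-66°): θ ← -46° -66° = -112°
rotate_crank_by(+48°): θ ← -112° +48° = -64°
rotate_crank_by(-82°): θ ← -64° -82° = -146°
crank pin P = (r cos θ, r sin θ) = (-43.938991, -29.637224)
h = r sin θ − e = -29.637224 − 14 = -43.637224
sin φ = h / L = -43.637224 / 247 = -0.17666892
φ = arcsin(-0.17666892) = -10.175794°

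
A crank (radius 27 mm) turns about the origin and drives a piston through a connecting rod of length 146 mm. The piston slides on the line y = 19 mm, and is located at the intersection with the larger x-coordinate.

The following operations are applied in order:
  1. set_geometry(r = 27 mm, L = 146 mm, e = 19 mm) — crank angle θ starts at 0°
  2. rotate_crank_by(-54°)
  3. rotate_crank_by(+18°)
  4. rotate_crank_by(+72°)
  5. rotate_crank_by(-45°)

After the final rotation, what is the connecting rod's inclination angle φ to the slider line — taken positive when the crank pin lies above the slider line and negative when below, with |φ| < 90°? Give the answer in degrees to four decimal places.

set_geometry: r = 27 mm, L = 146 mm, e = 19 mm; θ ← 0°
rotate_crank_by(-54°): θ ← 0° -54° = -54°
rotate_crank_by(+18°): θ ← -54° +18° = -36°
rotate_crank_by(+72°): θ ← -36° +72° = 36°
rotate_crank_by(-45°): θ ← 36° -45° = -9°
crank pin P = (r cos θ, r sin θ) = (26.667585, -4.223731)
h = r sin θ − e = -4.223731 − 19 = -23.223731
sin φ = h / L = -23.223731 / 146 = -0.15906665
φ = arcsin(-0.15906665) = -9.152725°

-9.1527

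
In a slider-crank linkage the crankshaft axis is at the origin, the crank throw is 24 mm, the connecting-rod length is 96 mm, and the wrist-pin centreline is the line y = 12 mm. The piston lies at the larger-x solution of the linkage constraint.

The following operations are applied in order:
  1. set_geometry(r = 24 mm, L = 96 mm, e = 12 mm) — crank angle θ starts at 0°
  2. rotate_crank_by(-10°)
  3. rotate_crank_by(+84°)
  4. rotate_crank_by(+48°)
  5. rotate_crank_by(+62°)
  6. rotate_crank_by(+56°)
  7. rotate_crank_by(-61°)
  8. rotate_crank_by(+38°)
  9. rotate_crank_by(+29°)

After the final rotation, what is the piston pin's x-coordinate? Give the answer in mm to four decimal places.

set_geometry: r = 24 mm, L = 96 mm, e = 12 mm; θ ← 0°
rotate_crank_by(-10°): θ ← 0° -10° = -10°
rotate_crank_by(+84°): θ ← -10° +84° = 74°
rotate_crank_by(+48°): θ ← 74° +48° = 122°
rotate_crank_by(+62°): θ ← 122° +62° = 184°
rotate_crank_by(+56°): θ ← 184° +56° = 240°
rotate_crank_by(-61°): θ ← 240° -61° = 179°
rotate_crank_by(+38°): θ ← 179° +38° = 217°
rotate_crank_by(+29°): θ ← 217° +29° = 246°
crank pin P = (r cos θ, r sin θ) = (-9.761679, -21.925091)
h = r sin θ − e = -21.925091 − 12 = -33.925091
x = r cos θ + √(L² − h²) = -9.761679 + √(9216.0 − 1150.9118) = -9.761679 + 89.805836 = 80.044157

80.0442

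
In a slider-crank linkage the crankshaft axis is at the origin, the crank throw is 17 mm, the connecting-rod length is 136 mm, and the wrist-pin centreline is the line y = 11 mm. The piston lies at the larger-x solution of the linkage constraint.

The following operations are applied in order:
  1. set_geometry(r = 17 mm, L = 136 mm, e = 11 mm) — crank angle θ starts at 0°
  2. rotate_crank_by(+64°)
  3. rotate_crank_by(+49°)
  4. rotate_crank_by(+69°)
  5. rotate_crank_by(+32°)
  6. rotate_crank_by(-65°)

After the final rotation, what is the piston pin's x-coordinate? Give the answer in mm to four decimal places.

set_geometry: r = 17 mm, L = 136 mm, e = 11 mm; θ ← 0°
rotate_crank_by(+64°): θ ← 0° +64° = 64°
rotate_crank_by(+49°): θ ← 64° +49° = 113°
rotate_crank_by(+69°): θ ← 113° +69° = 182°
rotate_crank_by(+32°): θ ← 182° +32° = 214°
rotate_crank_by(-65°): θ ← 214° -65° = 149°
crank pin P = (r cos θ, r sin θ) = (-14.571844, 8.755647)
h = r sin θ − e = 8.755647 − 11 = -2.244353
x = r cos θ + √(L² − h²) = -14.571844 + √(18496.0 − 5.0371) = -14.571844 + 135.981480 = 121.409636

121.4096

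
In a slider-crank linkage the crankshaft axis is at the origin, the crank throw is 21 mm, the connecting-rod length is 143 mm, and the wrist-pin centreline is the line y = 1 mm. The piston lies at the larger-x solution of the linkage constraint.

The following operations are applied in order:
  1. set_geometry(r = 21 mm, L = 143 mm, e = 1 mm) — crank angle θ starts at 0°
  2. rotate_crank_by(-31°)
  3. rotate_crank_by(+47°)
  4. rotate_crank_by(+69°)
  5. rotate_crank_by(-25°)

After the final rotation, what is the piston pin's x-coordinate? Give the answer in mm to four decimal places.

152.4635

set_geometry: r = 21 mm, L = 143 mm, e = 1 mm; θ ← 0°
rotate_crank_by(-31°): θ ← 0° -31° = -31°
rotate_crank_by(+47°): θ ← -31° +47° = 16°
rotate_crank_by(+69°): θ ← 16° +69° = 85°
rotate_crank_by(-25°): θ ← 85° -25° = 60°
crank pin P = (r cos θ, r sin θ) = (10.500000, 18.186533)
h = r sin θ − e = 18.186533 − 1 = 17.186533
x = r cos θ + √(L² − h²) = 10.500000 + √(20449.0 − 295.3769) = 10.500000 + 141.963457 = 152.463457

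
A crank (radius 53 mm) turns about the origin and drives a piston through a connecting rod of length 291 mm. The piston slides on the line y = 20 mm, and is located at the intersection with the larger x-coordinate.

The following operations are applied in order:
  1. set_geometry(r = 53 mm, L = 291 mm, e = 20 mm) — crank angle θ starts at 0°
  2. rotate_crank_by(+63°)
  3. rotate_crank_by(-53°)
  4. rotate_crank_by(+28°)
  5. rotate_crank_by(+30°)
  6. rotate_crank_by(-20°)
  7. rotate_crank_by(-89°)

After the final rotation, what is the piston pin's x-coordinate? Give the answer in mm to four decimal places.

set_geometry: r = 53 mm, L = 291 mm, e = 20 mm; θ ← 0°
rotate_crank_by(+63°): θ ← 0° +63° = 63°
rotate_crank_by(-53°): θ ← 63° -53° = 10°
rotate_crank_by(+28°): θ ← 10° +28° = 38°
rotate_crank_by(+30°): θ ← 38° +30° = 68°
rotate_crank_by(-20°): θ ← 68° -20° = 48°
rotate_crank_by(-89°): θ ← 48° -89° = -41°
crank pin P = (r cos θ, r sin θ) = (39.999608, -34.771129)
h = r sin θ − e = -34.771129 − 20 = -54.771129
x = r cos θ + √(L² − h²) = 39.999608 + √(84681.0 − 2999.8765) = 39.999608 + 285.799096 = 325.798704

325.7987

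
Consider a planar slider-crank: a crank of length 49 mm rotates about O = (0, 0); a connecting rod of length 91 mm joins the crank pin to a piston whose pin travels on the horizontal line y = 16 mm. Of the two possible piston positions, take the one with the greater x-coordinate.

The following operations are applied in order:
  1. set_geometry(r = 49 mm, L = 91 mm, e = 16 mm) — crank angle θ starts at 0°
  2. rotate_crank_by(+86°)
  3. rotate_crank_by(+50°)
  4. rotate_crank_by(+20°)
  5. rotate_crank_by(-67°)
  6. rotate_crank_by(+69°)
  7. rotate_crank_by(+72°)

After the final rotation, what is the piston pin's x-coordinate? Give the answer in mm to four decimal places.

set_geometry: r = 49 mm, L = 91 mm, e = 16 mm; θ ← 0°
rotate_crank_by(+86°): θ ← 0° +86° = 86°
rotate_crank_by(+50°): θ ← 86° +50° = 136°
rotate_crank_by(+20°): θ ← 136° +20° = 156°
rotate_crank_by(-67°): θ ← 156° -67° = 89°
rotate_crank_by(+69°): θ ← 89° +69° = 158°
rotate_crank_by(+72°): θ ← 158° +72° = 230°
crank pin P = (r cos θ, r sin θ) = (-31.496593, -37.536178)
h = r sin θ − e = -37.536178 − 16 = -53.536178
x = r cos θ + √(L² − h²) = -31.496593 + √(8281.0 − 2866.1223) = -31.496593 + 73.585852 = 42.089260

42.0893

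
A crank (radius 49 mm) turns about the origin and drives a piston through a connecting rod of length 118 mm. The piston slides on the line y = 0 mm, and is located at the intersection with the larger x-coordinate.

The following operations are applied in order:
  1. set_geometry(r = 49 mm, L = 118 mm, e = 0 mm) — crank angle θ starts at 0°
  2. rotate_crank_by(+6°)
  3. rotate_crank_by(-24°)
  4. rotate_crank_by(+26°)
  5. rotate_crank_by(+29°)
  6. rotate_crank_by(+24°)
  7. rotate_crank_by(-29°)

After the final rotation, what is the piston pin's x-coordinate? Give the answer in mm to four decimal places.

156.6620

set_geometry: r = 49 mm, L = 118 mm, e = 0 mm; θ ← 0°
rotate_crank_by(+6°): θ ← 0° +6° = 6°
rotate_crank_by(-24°): θ ← 6° -24° = -18°
rotate_crank_by(+26°): θ ← -18° +26° = 8°
rotate_crank_by(+29°): θ ← 8° +29° = 37°
rotate_crank_by(+24°): θ ← 37° +24° = 61°
rotate_crank_by(-29°): θ ← 61° -29° = 32°
crank pin P = (r cos θ, r sin θ) = (41.554357, 25.966044)
h = r sin θ − e = 25.966044 − 0 = 25.966044
x = r cos θ + √(L² − h²) = 41.554357 + √(13924.0 − 674.2354) = 41.554357 + 115.107622 = 156.661978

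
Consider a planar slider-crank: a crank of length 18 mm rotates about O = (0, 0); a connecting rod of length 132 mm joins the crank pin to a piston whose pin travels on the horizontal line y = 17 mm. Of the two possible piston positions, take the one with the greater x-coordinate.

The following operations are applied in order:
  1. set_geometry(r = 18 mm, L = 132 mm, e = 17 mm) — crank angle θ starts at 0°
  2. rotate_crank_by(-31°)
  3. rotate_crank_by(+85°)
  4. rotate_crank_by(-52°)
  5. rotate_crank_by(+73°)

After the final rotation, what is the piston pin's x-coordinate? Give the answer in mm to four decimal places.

set_geometry: r = 18 mm, L = 132 mm, e = 17 mm; θ ← 0°
rotate_crank_by(-31°): θ ← 0° -31° = -31°
rotate_crank_by(+85°): θ ← -31° +85° = 54°
rotate_crank_by(-52°): θ ← 54° -52° = 2°
rotate_crank_by(+73°): θ ← 2° +73° = 75°
crank pin P = (r cos θ, r sin θ) = (4.658743, 17.386665)
h = r sin θ − e = 17.386665 − 17 = 0.386665
x = r cos θ + √(L² − h²) = 4.658743 + √(17424.0 − 0.1495) = 4.658743 + 131.999434 = 136.658176

136.6582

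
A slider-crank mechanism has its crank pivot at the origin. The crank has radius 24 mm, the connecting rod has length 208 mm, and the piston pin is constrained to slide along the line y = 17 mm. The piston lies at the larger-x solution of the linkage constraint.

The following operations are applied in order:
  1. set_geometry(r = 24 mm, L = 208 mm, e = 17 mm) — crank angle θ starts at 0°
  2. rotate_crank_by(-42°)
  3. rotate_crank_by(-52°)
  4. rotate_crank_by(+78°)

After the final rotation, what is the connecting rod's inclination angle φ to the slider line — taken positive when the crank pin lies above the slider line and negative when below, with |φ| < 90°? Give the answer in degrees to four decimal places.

set_geometry: r = 24 mm, L = 208 mm, e = 17 mm; θ ← 0°
rotate_crank_by(-42°): θ ← 0° -42° = -42°
rotate_crank_by(-52°): θ ← -42° -52° = -94°
rotate_crank_by(+78°): θ ← -94° +78° = -16°
crank pin P = (r cos θ, r sin θ) = (23.070281, -6.615297)
h = r sin θ − e = -6.615297 − 17 = -23.615297
sin φ = h / L = -23.615297 / 208 = -0.11353508
φ = arcsin(-0.11353508) = -6.519138°

-6.5191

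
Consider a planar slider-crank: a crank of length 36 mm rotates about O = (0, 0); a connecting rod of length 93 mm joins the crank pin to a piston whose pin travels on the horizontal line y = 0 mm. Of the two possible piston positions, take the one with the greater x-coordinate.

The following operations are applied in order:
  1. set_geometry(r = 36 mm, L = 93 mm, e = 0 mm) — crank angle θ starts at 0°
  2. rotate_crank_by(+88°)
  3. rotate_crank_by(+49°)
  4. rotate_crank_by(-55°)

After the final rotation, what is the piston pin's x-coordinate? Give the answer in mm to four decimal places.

90.9061

set_geometry: r = 36 mm, L = 93 mm, e = 0 mm; θ ← 0°
rotate_crank_by(+88°): θ ← 0° +88° = 88°
rotate_crank_by(+49°): θ ← 88° +49° = 137°
rotate_crank_by(-55°): θ ← 137° -55° = 82°
crank pin P = (r cos θ, r sin θ) = (5.010232, 35.649650)
h = r sin θ − e = 35.649650 − 0 = 35.649650
x = r cos θ + √(L² − h²) = 5.010232 + √(8649.0 − 1270.8976) = 5.010232 + 85.895881 = 90.906113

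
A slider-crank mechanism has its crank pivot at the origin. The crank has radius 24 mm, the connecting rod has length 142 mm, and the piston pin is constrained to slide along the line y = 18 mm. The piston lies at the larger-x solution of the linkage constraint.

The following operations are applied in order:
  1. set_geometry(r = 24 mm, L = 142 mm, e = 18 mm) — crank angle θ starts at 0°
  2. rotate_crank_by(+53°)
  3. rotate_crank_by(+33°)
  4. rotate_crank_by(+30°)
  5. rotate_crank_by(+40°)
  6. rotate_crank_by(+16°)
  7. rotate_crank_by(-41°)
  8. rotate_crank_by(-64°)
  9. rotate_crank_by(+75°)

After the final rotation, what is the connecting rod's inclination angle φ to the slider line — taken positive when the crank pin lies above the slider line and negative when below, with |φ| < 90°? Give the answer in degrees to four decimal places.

-1.3010

set_geometry: r = 24 mm, L = 142 mm, e = 18 mm; θ ← 0°
rotate_crank_by(+53°): θ ← 0° +53° = 53°
rotate_crank_by(+33°): θ ← 53° +33° = 86°
rotate_crank_by(+30°): θ ← 86° +30° = 116°
rotate_crank_by(+40°): θ ← 116° +40° = 156°
rotate_crank_by(+16°): θ ← 156° +16° = 172°
rotate_crank_by(-41°): θ ← 172° -41° = 131°
rotate_crank_by(-64°): θ ← 131° -64° = 67°
rotate_crank_by(+75°): θ ← 67° +75° = 142°
crank pin P = (r cos θ, r sin θ) = (-18.912258, 14.775875)
h = r sin θ − e = 14.775875 − 18 = -3.224125
sin φ = h / L = -3.224125 / 142 = -0.02270510
φ = arcsin(-0.02270510) = -1.301018°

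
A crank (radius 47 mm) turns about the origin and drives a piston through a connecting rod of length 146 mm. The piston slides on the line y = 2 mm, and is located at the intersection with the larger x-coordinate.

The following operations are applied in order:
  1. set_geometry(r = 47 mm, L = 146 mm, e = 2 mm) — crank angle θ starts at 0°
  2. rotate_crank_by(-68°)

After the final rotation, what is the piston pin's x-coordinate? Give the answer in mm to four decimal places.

set_geometry: r = 47 mm, L = 146 mm, e = 2 mm; θ ← 0°
rotate_crank_by(-68°): θ ← 0° -68° = -68°
crank pin P = (r cos θ, r sin θ) = (17.606510, -43.577641)
h = r sin θ − e = -43.577641 − 2 = -45.577641
x = r cos θ + √(L² − h²) = 17.606510 + √(21316.0 − 2077.3214) = 17.606510 + 138.703564 = 156.310074

156.3101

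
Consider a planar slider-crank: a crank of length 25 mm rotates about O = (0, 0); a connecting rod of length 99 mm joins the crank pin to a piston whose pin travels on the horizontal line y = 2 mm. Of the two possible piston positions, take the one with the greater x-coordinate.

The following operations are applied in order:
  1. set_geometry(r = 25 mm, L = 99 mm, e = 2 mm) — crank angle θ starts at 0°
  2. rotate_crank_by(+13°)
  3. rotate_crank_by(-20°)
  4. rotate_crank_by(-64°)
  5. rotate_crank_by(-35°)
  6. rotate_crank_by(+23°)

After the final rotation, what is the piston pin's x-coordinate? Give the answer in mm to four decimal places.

98.3464

set_geometry: r = 25 mm, L = 99 mm, e = 2 mm; θ ← 0°
rotate_crank_by(+13°): θ ← 0° +13° = 13°
rotate_crank_by(-20°): θ ← 13° -20° = -7°
rotate_crank_by(-64°): θ ← -7° -64° = -71°
rotate_crank_by(-35°): θ ← -71° -35° = -106°
rotate_crank_by(+23°): θ ← -106° +23° = -83°
crank pin P = (r cos θ, r sin θ) = (3.046734, -24.813654)
h = r sin θ − e = -24.813654 − 2 = -26.813654
x = r cos θ + √(L² − h²) = 3.046734 + √(9801.0 − 718.9720) = 3.046734 + 95.299675 = 98.346408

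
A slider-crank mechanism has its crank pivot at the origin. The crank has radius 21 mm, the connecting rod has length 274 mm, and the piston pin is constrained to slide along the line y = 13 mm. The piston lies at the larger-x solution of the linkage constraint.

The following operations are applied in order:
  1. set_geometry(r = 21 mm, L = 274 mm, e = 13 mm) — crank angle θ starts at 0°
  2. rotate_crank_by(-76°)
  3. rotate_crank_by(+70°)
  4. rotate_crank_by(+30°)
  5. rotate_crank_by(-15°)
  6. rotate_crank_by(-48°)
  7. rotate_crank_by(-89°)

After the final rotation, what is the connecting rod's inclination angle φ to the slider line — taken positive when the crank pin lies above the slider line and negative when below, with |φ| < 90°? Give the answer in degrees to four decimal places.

set_geometry: r = 21 mm, L = 274 mm, e = 13 mm; θ ← 0°
rotate_crank_by(-76°): θ ← 0° -76° = -76°
rotate_crank_by(+70°): θ ← -76° +70° = -6°
rotate_crank_by(+30°): θ ← -6° +30° = 24°
rotate_crank_by(-15°): θ ← 24° -15° = 9°
rotate_crank_by(-48°): θ ← 9° -48° = -39°
rotate_crank_by(-89°): θ ← -39° -89° = -128°
crank pin P = (r cos θ, r sin θ) = (-12.928891, -16.548226)
h = r sin θ − e = -16.548226 − 13 = -29.548226
sin φ = h / L = -29.548226 / 274 = -0.10784024
φ = arcsin(-0.10784024) = -6.190830°

-6.1908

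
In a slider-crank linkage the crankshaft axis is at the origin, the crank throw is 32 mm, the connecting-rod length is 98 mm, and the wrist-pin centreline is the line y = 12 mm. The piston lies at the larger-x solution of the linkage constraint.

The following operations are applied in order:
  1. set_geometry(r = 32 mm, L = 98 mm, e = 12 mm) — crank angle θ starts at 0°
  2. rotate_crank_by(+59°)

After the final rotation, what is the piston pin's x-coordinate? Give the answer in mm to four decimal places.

113.2590

set_geometry: r = 32 mm, L = 98 mm, e = 12 mm; θ ← 0°
rotate_crank_by(+59°): θ ← 0° +59° = 59°
crank pin P = (r cos θ, r sin θ) = (16.481218, 27.429354)
h = r sin θ − e = 27.429354 − 12 = 15.429354
x = r cos θ + √(L² − h²) = 16.481218 + √(9604.0 − 238.0650) = 16.481218 + 96.777761 = 113.258980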